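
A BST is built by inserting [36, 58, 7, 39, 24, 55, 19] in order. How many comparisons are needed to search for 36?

Search path for 36: 36
Found: True
Comparisons: 1


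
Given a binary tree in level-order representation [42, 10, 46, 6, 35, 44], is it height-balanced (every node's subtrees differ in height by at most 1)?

Tree (level-order array): [42, 10, 46, 6, 35, 44]
Definition: a tree is height-balanced if, at every node, |h(left) - h(right)| <= 1 (empty subtree has height -1).
Bottom-up per-node check:
  node 6: h_left=-1, h_right=-1, diff=0 [OK], height=0
  node 35: h_left=-1, h_right=-1, diff=0 [OK], height=0
  node 10: h_left=0, h_right=0, diff=0 [OK], height=1
  node 44: h_left=-1, h_right=-1, diff=0 [OK], height=0
  node 46: h_left=0, h_right=-1, diff=1 [OK], height=1
  node 42: h_left=1, h_right=1, diff=0 [OK], height=2
All nodes satisfy the balance condition.
Result: Balanced


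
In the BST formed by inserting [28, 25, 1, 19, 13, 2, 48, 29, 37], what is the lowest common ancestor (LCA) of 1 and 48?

Tree insertion order: [28, 25, 1, 19, 13, 2, 48, 29, 37]
Tree (level-order array): [28, 25, 48, 1, None, 29, None, None, 19, None, 37, 13, None, None, None, 2]
In a BST, the LCA of p=1, q=48 is the first node v on the
root-to-leaf path with p <= v <= q (go left if both < v, right if both > v).
Walk from root:
  at 28: 1 <= 28 <= 48, this is the LCA
LCA = 28


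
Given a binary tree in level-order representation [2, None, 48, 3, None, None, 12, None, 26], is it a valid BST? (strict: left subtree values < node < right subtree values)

Level-order array: [2, None, 48, 3, None, None, 12, None, 26]
Validate using subtree bounds (lo, hi): at each node, require lo < value < hi,
then recurse left with hi=value and right with lo=value.
Preorder trace (stopping at first violation):
  at node 2 with bounds (-inf, +inf): OK
  at node 48 with bounds (2, +inf): OK
  at node 3 with bounds (2, 48): OK
  at node 12 with bounds (3, 48): OK
  at node 26 with bounds (12, 48): OK
No violation found at any node.
Result: Valid BST


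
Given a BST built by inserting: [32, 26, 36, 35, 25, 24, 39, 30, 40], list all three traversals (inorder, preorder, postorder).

Tree insertion order: [32, 26, 36, 35, 25, 24, 39, 30, 40]
Tree (level-order array): [32, 26, 36, 25, 30, 35, 39, 24, None, None, None, None, None, None, 40]
Inorder (L, root, R): [24, 25, 26, 30, 32, 35, 36, 39, 40]
Preorder (root, L, R): [32, 26, 25, 24, 30, 36, 35, 39, 40]
Postorder (L, R, root): [24, 25, 30, 26, 35, 40, 39, 36, 32]


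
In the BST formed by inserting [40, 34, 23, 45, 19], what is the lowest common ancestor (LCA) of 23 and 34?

Tree insertion order: [40, 34, 23, 45, 19]
Tree (level-order array): [40, 34, 45, 23, None, None, None, 19]
In a BST, the LCA of p=23, q=34 is the first node v on the
root-to-leaf path with p <= v <= q (go left if both < v, right if both > v).
Walk from root:
  at 40: both 23 and 34 < 40, go left
  at 34: 23 <= 34 <= 34, this is the LCA
LCA = 34


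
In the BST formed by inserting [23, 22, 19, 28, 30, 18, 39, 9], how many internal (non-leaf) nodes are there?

Tree built from: [23, 22, 19, 28, 30, 18, 39, 9]
Tree (level-order array): [23, 22, 28, 19, None, None, 30, 18, None, None, 39, 9]
Rule: An internal node has at least one child.
Per-node child counts:
  node 23: 2 child(ren)
  node 22: 1 child(ren)
  node 19: 1 child(ren)
  node 18: 1 child(ren)
  node 9: 0 child(ren)
  node 28: 1 child(ren)
  node 30: 1 child(ren)
  node 39: 0 child(ren)
Matching nodes: [23, 22, 19, 18, 28, 30]
Count of internal (non-leaf) nodes: 6


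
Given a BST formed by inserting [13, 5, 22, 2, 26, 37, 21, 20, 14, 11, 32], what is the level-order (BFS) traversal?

Tree insertion order: [13, 5, 22, 2, 26, 37, 21, 20, 14, 11, 32]
Tree (level-order array): [13, 5, 22, 2, 11, 21, 26, None, None, None, None, 20, None, None, 37, 14, None, 32]
BFS from the root, enqueuing left then right child of each popped node:
  queue [13] -> pop 13, enqueue [5, 22], visited so far: [13]
  queue [5, 22] -> pop 5, enqueue [2, 11], visited so far: [13, 5]
  queue [22, 2, 11] -> pop 22, enqueue [21, 26], visited so far: [13, 5, 22]
  queue [2, 11, 21, 26] -> pop 2, enqueue [none], visited so far: [13, 5, 22, 2]
  queue [11, 21, 26] -> pop 11, enqueue [none], visited so far: [13, 5, 22, 2, 11]
  queue [21, 26] -> pop 21, enqueue [20], visited so far: [13, 5, 22, 2, 11, 21]
  queue [26, 20] -> pop 26, enqueue [37], visited so far: [13, 5, 22, 2, 11, 21, 26]
  queue [20, 37] -> pop 20, enqueue [14], visited so far: [13, 5, 22, 2, 11, 21, 26, 20]
  queue [37, 14] -> pop 37, enqueue [32], visited so far: [13, 5, 22, 2, 11, 21, 26, 20, 37]
  queue [14, 32] -> pop 14, enqueue [none], visited so far: [13, 5, 22, 2, 11, 21, 26, 20, 37, 14]
  queue [32] -> pop 32, enqueue [none], visited so far: [13, 5, 22, 2, 11, 21, 26, 20, 37, 14, 32]
Result: [13, 5, 22, 2, 11, 21, 26, 20, 37, 14, 32]


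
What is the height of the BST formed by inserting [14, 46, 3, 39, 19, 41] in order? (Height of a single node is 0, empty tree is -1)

Insertion order: [14, 46, 3, 39, 19, 41]
Tree (level-order array): [14, 3, 46, None, None, 39, None, 19, 41]
Compute height bottom-up (empty subtree = -1):
  height(3) = 1 + max(-1, -1) = 0
  height(19) = 1 + max(-1, -1) = 0
  height(41) = 1 + max(-1, -1) = 0
  height(39) = 1 + max(0, 0) = 1
  height(46) = 1 + max(1, -1) = 2
  height(14) = 1 + max(0, 2) = 3
Height = 3


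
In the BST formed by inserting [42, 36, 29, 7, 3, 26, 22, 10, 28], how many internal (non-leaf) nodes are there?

Tree built from: [42, 36, 29, 7, 3, 26, 22, 10, 28]
Tree (level-order array): [42, 36, None, 29, None, 7, None, 3, 26, None, None, 22, 28, 10]
Rule: An internal node has at least one child.
Per-node child counts:
  node 42: 1 child(ren)
  node 36: 1 child(ren)
  node 29: 1 child(ren)
  node 7: 2 child(ren)
  node 3: 0 child(ren)
  node 26: 2 child(ren)
  node 22: 1 child(ren)
  node 10: 0 child(ren)
  node 28: 0 child(ren)
Matching nodes: [42, 36, 29, 7, 26, 22]
Count of internal (non-leaf) nodes: 6


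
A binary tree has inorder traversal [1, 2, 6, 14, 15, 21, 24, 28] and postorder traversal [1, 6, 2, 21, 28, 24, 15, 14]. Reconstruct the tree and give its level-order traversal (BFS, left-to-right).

Inorder:   [1, 2, 6, 14, 15, 21, 24, 28]
Postorder: [1, 6, 2, 21, 28, 24, 15, 14]
Algorithm: postorder visits root last, so walk postorder right-to-left;
each value is the root of the current inorder slice — split it at that
value, recurse on the right subtree first, then the left.
Recursive splits:
  root=14; inorder splits into left=[1, 2, 6], right=[15, 21, 24, 28]
  root=15; inorder splits into left=[], right=[21, 24, 28]
  root=24; inorder splits into left=[21], right=[28]
  root=28; inorder splits into left=[], right=[]
  root=21; inorder splits into left=[], right=[]
  root=2; inorder splits into left=[1], right=[6]
  root=6; inorder splits into left=[], right=[]
  root=1; inorder splits into left=[], right=[]
Reconstructed level-order: [14, 2, 15, 1, 6, 24, 21, 28]


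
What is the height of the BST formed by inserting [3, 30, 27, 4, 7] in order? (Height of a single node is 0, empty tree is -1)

Insertion order: [3, 30, 27, 4, 7]
Tree (level-order array): [3, None, 30, 27, None, 4, None, None, 7]
Compute height bottom-up (empty subtree = -1):
  height(7) = 1 + max(-1, -1) = 0
  height(4) = 1 + max(-1, 0) = 1
  height(27) = 1 + max(1, -1) = 2
  height(30) = 1 + max(2, -1) = 3
  height(3) = 1 + max(-1, 3) = 4
Height = 4


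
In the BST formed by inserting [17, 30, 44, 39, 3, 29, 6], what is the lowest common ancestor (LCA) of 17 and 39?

Tree insertion order: [17, 30, 44, 39, 3, 29, 6]
Tree (level-order array): [17, 3, 30, None, 6, 29, 44, None, None, None, None, 39]
In a BST, the LCA of p=17, q=39 is the first node v on the
root-to-leaf path with p <= v <= q (go left if both < v, right if both > v).
Walk from root:
  at 17: 17 <= 17 <= 39, this is the LCA
LCA = 17


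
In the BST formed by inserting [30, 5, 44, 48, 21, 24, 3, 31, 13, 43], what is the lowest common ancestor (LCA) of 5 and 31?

Tree insertion order: [30, 5, 44, 48, 21, 24, 3, 31, 13, 43]
Tree (level-order array): [30, 5, 44, 3, 21, 31, 48, None, None, 13, 24, None, 43]
In a BST, the LCA of p=5, q=31 is the first node v on the
root-to-leaf path with p <= v <= q (go left if both < v, right if both > v).
Walk from root:
  at 30: 5 <= 30 <= 31, this is the LCA
LCA = 30


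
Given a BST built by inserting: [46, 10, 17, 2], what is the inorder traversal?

Tree insertion order: [46, 10, 17, 2]
Tree (level-order array): [46, 10, None, 2, 17]
Inorder traversal: [2, 10, 17, 46]


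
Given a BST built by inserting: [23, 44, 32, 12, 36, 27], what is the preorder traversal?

Tree insertion order: [23, 44, 32, 12, 36, 27]
Tree (level-order array): [23, 12, 44, None, None, 32, None, 27, 36]
Preorder traversal: [23, 12, 44, 32, 27, 36]


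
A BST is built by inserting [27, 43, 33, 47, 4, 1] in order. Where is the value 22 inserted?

Starting tree (level order): [27, 4, 43, 1, None, 33, 47]
Insertion path: 27 -> 4
Result: insert 22 as right child of 4
Final tree (level order): [27, 4, 43, 1, 22, 33, 47]


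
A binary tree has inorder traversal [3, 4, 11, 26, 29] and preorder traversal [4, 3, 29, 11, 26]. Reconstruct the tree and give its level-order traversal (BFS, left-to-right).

Inorder:  [3, 4, 11, 26, 29]
Preorder: [4, 3, 29, 11, 26]
Algorithm: preorder visits root first, so consume preorder in order;
for each root, split the current inorder slice at that value into
left-subtree inorder and right-subtree inorder, then recurse.
Recursive splits:
  root=4; inorder splits into left=[3], right=[11, 26, 29]
  root=3; inorder splits into left=[], right=[]
  root=29; inorder splits into left=[11, 26], right=[]
  root=11; inorder splits into left=[], right=[26]
  root=26; inorder splits into left=[], right=[]
Reconstructed level-order: [4, 3, 29, 11, 26]


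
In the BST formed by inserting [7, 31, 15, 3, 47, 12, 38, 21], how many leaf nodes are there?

Tree built from: [7, 31, 15, 3, 47, 12, 38, 21]
Tree (level-order array): [7, 3, 31, None, None, 15, 47, 12, 21, 38]
Rule: A leaf has 0 children.
Per-node child counts:
  node 7: 2 child(ren)
  node 3: 0 child(ren)
  node 31: 2 child(ren)
  node 15: 2 child(ren)
  node 12: 0 child(ren)
  node 21: 0 child(ren)
  node 47: 1 child(ren)
  node 38: 0 child(ren)
Matching nodes: [3, 12, 21, 38]
Count of leaf nodes: 4


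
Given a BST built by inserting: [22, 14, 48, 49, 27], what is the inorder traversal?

Tree insertion order: [22, 14, 48, 49, 27]
Tree (level-order array): [22, 14, 48, None, None, 27, 49]
Inorder traversal: [14, 22, 27, 48, 49]


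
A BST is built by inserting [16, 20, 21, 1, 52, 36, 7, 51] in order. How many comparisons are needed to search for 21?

Search path for 21: 16 -> 20 -> 21
Found: True
Comparisons: 3


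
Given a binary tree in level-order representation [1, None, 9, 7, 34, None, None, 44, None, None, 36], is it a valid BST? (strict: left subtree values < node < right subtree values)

Level-order array: [1, None, 9, 7, 34, None, None, 44, None, None, 36]
Validate using subtree bounds (lo, hi): at each node, require lo < value < hi,
then recurse left with hi=value and right with lo=value.
Preorder trace (stopping at first violation):
  at node 1 with bounds (-inf, +inf): OK
  at node 9 with bounds (1, +inf): OK
  at node 7 with bounds (1, 9): OK
  at node 34 with bounds (9, +inf): OK
  at node 44 with bounds (9, 34): VIOLATION
Node 44 violates its bound: not (9 < 44 < 34).
Result: Not a valid BST


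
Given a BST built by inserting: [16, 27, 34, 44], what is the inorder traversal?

Tree insertion order: [16, 27, 34, 44]
Tree (level-order array): [16, None, 27, None, 34, None, 44]
Inorder traversal: [16, 27, 34, 44]


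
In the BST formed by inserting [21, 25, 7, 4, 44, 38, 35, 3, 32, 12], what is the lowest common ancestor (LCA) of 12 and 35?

Tree insertion order: [21, 25, 7, 4, 44, 38, 35, 3, 32, 12]
Tree (level-order array): [21, 7, 25, 4, 12, None, 44, 3, None, None, None, 38, None, None, None, 35, None, 32]
In a BST, the LCA of p=12, q=35 is the first node v on the
root-to-leaf path with p <= v <= q (go left if both < v, right if both > v).
Walk from root:
  at 21: 12 <= 21 <= 35, this is the LCA
LCA = 21


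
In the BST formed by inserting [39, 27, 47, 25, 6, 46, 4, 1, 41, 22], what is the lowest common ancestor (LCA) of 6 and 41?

Tree insertion order: [39, 27, 47, 25, 6, 46, 4, 1, 41, 22]
Tree (level-order array): [39, 27, 47, 25, None, 46, None, 6, None, 41, None, 4, 22, None, None, 1]
In a BST, the LCA of p=6, q=41 is the first node v on the
root-to-leaf path with p <= v <= q (go left if both < v, right if both > v).
Walk from root:
  at 39: 6 <= 39 <= 41, this is the LCA
LCA = 39


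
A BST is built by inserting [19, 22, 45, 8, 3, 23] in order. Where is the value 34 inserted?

Starting tree (level order): [19, 8, 22, 3, None, None, 45, None, None, 23]
Insertion path: 19 -> 22 -> 45 -> 23
Result: insert 34 as right child of 23
Final tree (level order): [19, 8, 22, 3, None, None, 45, None, None, 23, None, None, 34]


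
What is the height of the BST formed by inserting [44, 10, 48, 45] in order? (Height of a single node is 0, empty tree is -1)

Insertion order: [44, 10, 48, 45]
Tree (level-order array): [44, 10, 48, None, None, 45]
Compute height bottom-up (empty subtree = -1):
  height(10) = 1 + max(-1, -1) = 0
  height(45) = 1 + max(-1, -1) = 0
  height(48) = 1 + max(0, -1) = 1
  height(44) = 1 + max(0, 1) = 2
Height = 2


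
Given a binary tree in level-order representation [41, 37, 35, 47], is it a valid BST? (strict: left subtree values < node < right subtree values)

Level-order array: [41, 37, 35, 47]
Validate using subtree bounds (lo, hi): at each node, require lo < value < hi,
then recurse left with hi=value and right with lo=value.
Preorder trace (stopping at first violation):
  at node 41 with bounds (-inf, +inf): OK
  at node 37 with bounds (-inf, 41): OK
  at node 47 with bounds (-inf, 37): VIOLATION
Node 47 violates its bound: not (-inf < 47 < 37).
Result: Not a valid BST


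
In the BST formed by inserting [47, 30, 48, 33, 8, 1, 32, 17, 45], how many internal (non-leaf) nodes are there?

Tree built from: [47, 30, 48, 33, 8, 1, 32, 17, 45]
Tree (level-order array): [47, 30, 48, 8, 33, None, None, 1, 17, 32, 45]
Rule: An internal node has at least one child.
Per-node child counts:
  node 47: 2 child(ren)
  node 30: 2 child(ren)
  node 8: 2 child(ren)
  node 1: 0 child(ren)
  node 17: 0 child(ren)
  node 33: 2 child(ren)
  node 32: 0 child(ren)
  node 45: 0 child(ren)
  node 48: 0 child(ren)
Matching nodes: [47, 30, 8, 33]
Count of internal (non-leaf) nodes: 4


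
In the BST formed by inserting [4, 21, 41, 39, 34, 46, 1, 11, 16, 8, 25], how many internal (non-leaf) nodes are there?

Tree built from: [4, 21, 41, 39, 34, 46, 1, 11, 16, 8, 25]
Tree (level-order array): [4, 1, 21, None, None, 11, 41, 8, 16, 39, 46, None, None, None, None, 34, None, None, None, 25]
Rule: An internal node has at least one child.
Per-node child counts:
  node 4: 2 child(ren)
  node 1: 0 child(ren)
  node 21: 2 child(ren)
  node 11: 2 child(ren)
  node 8: 0 child(ren)
  node 16: 0 child(ren)
  node 41: 2 child(ren)
  node 39: 1 child(ren)
  node 34: 1 child(ren)
  node 25: 0 child(ren)
  node 46: 0 child(ren)
Matching nodes: [4, 21, 11, 41, 39, 34]
Count of internal (non-leaf) nodes: 6


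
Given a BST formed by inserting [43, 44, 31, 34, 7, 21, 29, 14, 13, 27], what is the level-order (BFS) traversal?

Tree insertion order: [43, 44, 31, 34, 7, 21, 29, 14, 13, 27]
Tree (level-order array): [43, 31, 44, 7, 34, None, None, None, 21, None, None, 14, 29, 13, None, 27]
BFS from the root, enqueuing left then right child of each popped node:
  queue [43] -> pop 43, enqueue [31, 44], visited so far: [43]
  queue [31, 44] -> pop 31, enqueue [7, 34], visited so far: [43, 31]
  queue [44, 7, 34] -> pop 44, enqueue [none], visited so far: [43, 31, 44]
  queue [7, 34] -> pop 7, enqueue [21], visited so far: [43, 31, 44, 7]
  queue [34, 21] -> pop 34, enqueue [none], visited so far: [43, 31, 44, 7, 34]
  queue [21] -> pop 21, enqueue [14, 29], visited so far: [43, 31, 44, 7, 34, 21]
  queue [14, 29] -> pop 14, enqueue [13], visited so far: [43, 31, 44, 7, 34, 21, 14]
  queue [29, 13] -> pop 29, enqueue [27], visited so far: [43, 31, 44, 7, 34, 21, 14, 29]
  queue [13, 27] -> pop 13, enqueue [none], visited so far: [43, 31, 44, 7, 34, 21, 14, 29, 13]
  queue [27] -> pop 27, enqueue [none], visited so far: [43, 31, 44, 7, 34, 21, 14, 29, 13, 27]
Result: [43, 31, 44, 7, 34, 21, 14, 29, 13, 27]


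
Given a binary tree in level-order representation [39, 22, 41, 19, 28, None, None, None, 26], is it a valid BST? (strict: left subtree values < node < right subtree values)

Level-order array: [39, 22, 41, 19, 28, None, None, None, 26]
Validate using subtree bounds (lo, hi): at each node, require lo < value < hi,
then recurse left with hi=value and right with lo=value.
Preorder trace (stopping at first violation):
  at node 39 with bounds (-inf, +inf): OK
  at node 22 with bounds (-inf, 39): OK
  at node 19 with bounds (-inf, 22): OK
  at node 26 with bounds (19, 22): VIOLATION
Node 26 violates its bound: not (19 < 26 < 22).
Result: Not a valid BST


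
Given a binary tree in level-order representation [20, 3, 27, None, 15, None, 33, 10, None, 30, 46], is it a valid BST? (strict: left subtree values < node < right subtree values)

Level-order array: [20, 3, 27, None, 15, None, 33, 10, None, 30, 46]
Validate using subtree bounds (lo, hi): at each node, require lo < value < hi,
then recurse left with hi=value and right with lo=value.
Preorder trace (stopping at first violation):
  at node 20 with bounds (-inf, +inf): OK
  at node 3 with bounds (-inf, 20): OK
  at node 15 with bounds (3, 20): OK
  at node 10 with bounds (3, 15): OK
  at node 27 with bounds (20, +inf): OK
  at node 33 with bounds (27, +inf): OK
  at node 30 with bounds (27, 33): OK
  at node 46 with bounds (33, +inf): OK
No violation found at any node.
Result: Valid BST


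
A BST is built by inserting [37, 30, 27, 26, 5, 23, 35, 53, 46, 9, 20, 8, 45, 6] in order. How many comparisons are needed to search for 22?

Search path for 22: 37 -> 30 -> 27 -> 26 -> 5 -> 23 -> 9 -> 20
Found: False
Comparisons: 8


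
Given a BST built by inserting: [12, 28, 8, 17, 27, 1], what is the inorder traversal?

Tree insertion order: [12, 28, 8, 17, 27, 1]
Tree (level-order array): [12, 8, 28, 1, None, 17, None, None, None, None, 27]
Inorder traversal: [1, 8, 12, 17, 27, 28]


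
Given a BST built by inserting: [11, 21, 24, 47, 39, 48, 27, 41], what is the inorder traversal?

Tree insertion order: [11, 21, 24, 47, 39, 48, 27, 41]
Tree (level-order array): [11, None, 21, None, 24, None, 47, 39, 48, 27, 41]
Inorder traversal: [11, 21, 24, 27, 39, 41, 47, 48]


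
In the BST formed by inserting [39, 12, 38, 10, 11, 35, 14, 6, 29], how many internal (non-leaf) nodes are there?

Tree built from: [39, 12, 38, 10, 11, 35, 14, 6, 29]
Tree (level-order array): [39, 12, None, 10, 38, 6, 11, 35, None, None, None, None, None, 14, None, None, 29]
Rule: An internal node has at least one child.
Per-node child counts:
  node 39: 1 child(ren)
  node 12: 2 child(ren)
  node 10: 2 child(ren)
  node 6: 0 child(ren)
  node 11: 0 child(ren)
  node 38: 1 child(ren)
  node 35: 1 child(ren)
  node 14: 1 child(ren)
  node 29: 0 child(ren)
Matching nodes: [39, 12, 10, 38, 35, 14]
Count of internal (non-leaf) nodes: 6


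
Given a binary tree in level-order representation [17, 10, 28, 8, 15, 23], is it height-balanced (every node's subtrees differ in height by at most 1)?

Tree (level-order array): [17, 10, 28, 8, 15, 23]
Definition: a tree is height-balanced if, at every node, |h(left) - h(right)| <= 1 (empty subtree has height -1).
Bottom-up per-node check:
  node 8: h_left=-1, h_right=-1, diff=0 [OK], height=0
  node 15: h_left=-1, h_right=-1, diff=0 [OK], height=0
  node 10: h_left=0, h_right=0, diff=0 [OK], height=1
  node 23: h_left=-1, h_right=-1, diff=0 [OK], height=0
  node 28: h_left=0, h_right=-1, diff=1 [OK], height=1
  node 17: h_left=1, h_right=1, diff=0 [OK], height=2
All nodes satisfy the balance condition.
Result: Balanced


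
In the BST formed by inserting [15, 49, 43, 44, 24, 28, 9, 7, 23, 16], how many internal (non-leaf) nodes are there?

Tree built from: [15, 49, 43, 44, 24, 28, 9, 7, 23, 16]
Tree (level-order array): [15, 9, 49, 7, None, 43, None, None, None, 24, 44, 23, 28, None, None, 16]
Rule: An internal node has at least one child.
Per-node child counts:
  node 15: 2 child(ren)
  node 9: 1 child(ren)
  node 7: 0 child(ren)
  node 49: 1 child(ren)
  node 43: 2 child(ren)
  node 24: 2 child(ren)
  node 23: 1 child(ren)
  node 16: 0 child(ren)
  node 28: 0 child(ren)
  node 44: 0 child(ren)
Matching nodes: [15, 9, 49, 43, 24, 23]
Count of internal (non-leaf) nodes: 6


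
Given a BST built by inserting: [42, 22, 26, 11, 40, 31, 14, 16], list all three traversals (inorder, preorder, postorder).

Tree insertion order: [42, 22, 26, 11, 40, 31, 14, 16]
Tree (level-order array): [42, 22, None, 11, 26, None, 14, None, 40, None, 16, 31]
Inorder (L, root, R): [11, 14, 16, 22, 26, 31, 40, 42]
Preorder (root, L, R): [42, 22, 11, 14, 16, 26, 40, 31]
Postorder (L, R, root): [16, 14, 11, 31, 40, 26, 22, 42]


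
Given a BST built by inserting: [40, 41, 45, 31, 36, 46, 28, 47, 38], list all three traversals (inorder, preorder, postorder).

Tree insertion order: [40, 41, 45, 31, 36, 46, 28, 47, 38]
Tree (level-order array): [40, 31, 41, 28, 36, None, 45, None, None, None, 38, None, 46, None, None, None, 47]
Inorder (L, root, R): [28, 31, 36, 38, 40, 41, 45, 46, 47]
Preorder (root, L, R): [40, 31, 28, 36, 38, 41, 45, 46, 47]
Postorder (L, R, root): [28, 38, 36, 31, 47, 46, 45, 41, 40]


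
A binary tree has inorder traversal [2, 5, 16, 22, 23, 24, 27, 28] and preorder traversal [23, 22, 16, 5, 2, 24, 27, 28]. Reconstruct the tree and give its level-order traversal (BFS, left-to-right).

Inorder:  [2, 5, 16, 22, 23, 24, 27, 28]
Preorder: [23, 22, 16, 5, 2, 24, 27, 28]
Algorithm: preorder visits root first, so consume preorder in order;
for each root, split the current inorder slice at that value into
left-subtree inorder and right-subtree inorder, then recurse.
Recursive splits:
  root=23; inorder splits into left=[2, 5, 16, 22], right=[24, 27, 28]
  root=22; inorder splits into left=[2, 5, 16], right=[]
  root=16; inorder splits into left=[2, 5], right=[]
  root=5; inorder splits into left=[2], right=[]
  root=2; inorder splits into left=[], right=[]
  root=24; inorder splits into left=[], right=[27, 28]
  root=27; inorder splits into left=[], right=[28]
  root=28; inorder splits into left=[], right=[]
Reconstructed level-order: [23, 22, 24, 16, 27, 5, 28, 2]


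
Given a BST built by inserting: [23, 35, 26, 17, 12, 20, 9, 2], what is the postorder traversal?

Tree insertion order: [23, 35, 26, 17, 12, 20, 9, 2]
Tree (level-order array): [23, 17, 35, 12, 20, 26, None, 9, None, None, None, None, None, 2]
Postorder traversal: [2, 9, 12, 20, 17, 26, 35, 23]


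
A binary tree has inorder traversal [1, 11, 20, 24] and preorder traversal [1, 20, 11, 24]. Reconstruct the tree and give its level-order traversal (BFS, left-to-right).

Inorder:  [1, 11, 20, 24]
Preorder: [1, 20, 11, 24]
Algorithm: preorder visits root first, so consume preorder in order;
for each root, split the current inorder slice at that value into
left-subtree inorder and right-subtree inorder, then recurse.
Recursive splits:
  root=1; inorder splits into left=[], right=[11, 20, 24]
  root=20; inorder splits into left=[11], right=[24]
  root=11; inorder splits into left=[], right=[]
  root=24; inorder splits into left=[], right=[]
Reconstructed level-order: [1, 20, 11, 24]


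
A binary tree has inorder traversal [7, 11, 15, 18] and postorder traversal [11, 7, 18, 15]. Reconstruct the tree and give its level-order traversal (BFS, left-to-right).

Inorder:   [7, 11, 15, 18]
Postorder: [11, 7, 18, 15]
Algorithm: postorder visits root last, so walk postorder right-to-left;
each value is the root of the current inorder slice — split it at that
value, recurse on the right subtree first, then the left.
Recursive splits:
  root=15; inorder splits into left=[7, 11], right=[18]
  root=18; inorder splits into left=[], right=[]
  root=7; inorder splits into left=[], right=[11]
  root=11; inorder splits into left=[], right=[]
Reconstructed level-order: [15, 7, 18, 11]


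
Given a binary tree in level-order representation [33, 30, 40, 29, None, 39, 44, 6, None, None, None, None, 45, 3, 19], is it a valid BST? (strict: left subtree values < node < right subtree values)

Level-order array: [33, 30, 40, 29, None, 39, 44, 6, None, None, None, None, 45, 3, 19]
Validate using subtree bounds (lo, hi): at each node, require lo < value < hi,
then recurse left with hi=value and right with lo=value.
Preorder trace (stopping at first violation):
  at node 33 with bounds (-inf, +inf): OK
  at node 30 with bounds (-inf, 33): OK
  at node 29 with bounds (-inf, 30): OK
  at node 6 with bounds (-inf, 29): OK
  at node 3 with bounds (-inf, 6): OK
  at node 19 with bounds (6, 29): OK
  at node 40 with bounds (33, +inf): OK
  at node 39 with bounds (33, 40): OK
  at node 44 with bounds (40, +inf): OK
  at node 45 with bounds (44, +inf): OK
No violation found at any node.
Result: Valid BST


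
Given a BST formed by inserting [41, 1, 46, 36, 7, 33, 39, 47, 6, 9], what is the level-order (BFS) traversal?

Tree insertion order: [41, 1, 46, 36, 7, 33, 39, 47, 6, 9]
Tree (level-order array): [41, 1, 46, None, 36, None, 47, 7, 39, None, None, 6, 33, None, None, None, None, 9]
BFS from the root, enqueuing left then right child of each popped node:
  queue [41] -> pop 41, enqueue [1, 46], visited so far: [41]
  queue [1, 46] -> pop 1, enqueue [36], visited so far: [41, 1]
  queue [46, 36] -> pop 46, enqueue [47], visited so far: [41, 1, 46]
  queue [36, 47] -> pop 36, enqueue [7, 39], visited so far: [41, 1, 46, 36]
  queue [47, 7, 39] -> pop 47, enqueue [none], visited so far: [41, 1, 46, 36, 47]
  queue [7, 39] -> pop 7, enqueue [6, 33], visited so far: [41, 1, 46, 36, 47, 7]
  queue [39, 6, 33] -> pop 39, enqueue [none], visited so far: [41, 1, 46, 36, 47, 7, 39]
  queue [6, 33] -> pop 6, enqueue [none], visited so far: [41, 1, 46, 36, 47, 7, 39, 6]
  queue [33] -> pop 33, enqueue [9], visited so far: [41, 1, 46, 36, 47, 7, 39, 6, 33]
  queue [9] -> pop 9, enqueue [none], visited so far: [41, 1, 46, 36, 47, 7, 39, 6, 33, 9]
Result: [41, 1, 46, 36, 47, 7, 39, 6, 33, 9]


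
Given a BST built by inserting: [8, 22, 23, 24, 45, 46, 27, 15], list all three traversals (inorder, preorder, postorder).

Tree insertion order: [8, 22, 23, 24, 45, 46, 27, 15]
Tree (level-order array): [8, None, 22, 15, 23, None, None, None, 24, None, 45, 27, 46]
Inorder (L, root, R): [8, 15, 22, 23, 24, 27, 45, 46]
Preorder (root, L, R): [8, 22, 15, 23, 24, 45, 27, 46]
Postorder (L, R, root): [15, 27, 46, 45, 24, 23, 22, 8]


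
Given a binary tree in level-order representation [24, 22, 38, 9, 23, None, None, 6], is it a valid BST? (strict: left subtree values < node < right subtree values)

Level-order array: [24, 22, 38, 9, 23, None, None, 6]
Validate using subtree bounds (lo, hi): at each node, require lo < value < hi,
then recurse left with hi=value and right with lo=value.
Preorder trace (stopping at first violation):
  at node 24 with bounds (-inf, +inf): OK
  at node 22 with bounds (-inf, 24): OK
  at node 9 with bounds (-inf, 22): OK
  at node 6 with bounds (-inf, 9): OK
  at node 23 with bounds (22, 24): OK
  at node 38 with bounds (24, +inf): OK
No violation found at any node.
Result: Valid BST


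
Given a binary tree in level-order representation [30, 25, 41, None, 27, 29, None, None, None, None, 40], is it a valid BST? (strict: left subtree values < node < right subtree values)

Level-order array: [30, 25, 41, None, 27, 29, None, None, None, None, 40]
Validate using subtree bounds (lo, hi): at each node, require lo < value < hi,
then recurse left with hi=value and right with lo=value.
Preorder trace (stopping at first violation):
  at node 30 with bounds (-inf, +inf): OK
  at node 25 with bounds (-inf, 30): OK
  at node 27 with bounds (25, 30): OK
  at node 41 with bounds (30, +inf): OK
  at node 29 with bounds (30, 41): VIOLATION
Node 29 violates its bound: not (30 < 29 < 41).
Result: Not a valid BST


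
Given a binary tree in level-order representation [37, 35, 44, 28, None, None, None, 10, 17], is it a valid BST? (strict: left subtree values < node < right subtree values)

Level-order array: [37, 35, 44, 28, None, None, None, 10, 17]
Validate using subtree bounds (lo, hi): at each node, require lo < value < hi,
then recurse left with hi=value and right with lo=value.
Preorder trace (stopping at first violation):
  at node 37 with bounds (-inf, +inf): OK
  at node 35 with bounds (-inf, 37): OK
  at node 28 with bounds (-inf, 35): OK
  at node 10 with bounds (-inf, 28): OK
  at node 17 with bounds (28, 35): VIOLATION
Node 17 violates its bound: not (28 < 17 < 35).
Result: Not a valid BST


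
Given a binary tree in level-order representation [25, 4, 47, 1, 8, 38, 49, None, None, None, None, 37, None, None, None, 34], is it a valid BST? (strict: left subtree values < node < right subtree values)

Level-order array: [25, 4, 47, 1, 8, 38, 49, None, None, None, None, 37, None, None, None, 34]
Validate using subtree bounds (lo, hi): at each node, require lo < value < hi,
then recurse left with hi=value and right with lo=value.
Preorder trace (stopping at first violation):
  at node 25 with bounds (-inf, +inf): OK
  at node 4 with bounds (-inf, 25): OK
  at node 1 with bounds (-inf, 4): OK
  at node 8 with bounds (4, 25): OK
  at node 47 with bounds (25, +inf): OK
  at node 38 with bounds (25, 47): OK
  at node 37 with bounds (25, 38): OK
  at node 34 with bounds (25, 37): OK
  at node 49 with bounds (47, +inf): OK
No violation found at any node.
Result: Valid BST


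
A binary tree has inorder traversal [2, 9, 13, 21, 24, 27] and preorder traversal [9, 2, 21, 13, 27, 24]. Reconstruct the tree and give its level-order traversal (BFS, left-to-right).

Inorder:  [2, 9, 13, 21, 24, 27]
Preorder: [9, 2, 21, 13, 27, 24]
Algorithm: preorder visits root first, so consume preorder in order;
for each root, split the current inorder slice at that value into
left-subtree inorder and right-subtree inorder, then recurse.
Recursive splits:
  root=9; inorder splits into left=[2], right=[13, 21, 24, 27]
  root=2; inorder splits into left=[], right=[]
  root=21; inorder splits into left=[13], right=[24, 27]
  root=13; inorder splits into left=[], right=[]
  root=27; inorder splits into left=[24], right=[]
  root=24; inorder splits into left=[], right=[]
Reconstructed level-order: [9, 2, 21, 13, 27, 24]


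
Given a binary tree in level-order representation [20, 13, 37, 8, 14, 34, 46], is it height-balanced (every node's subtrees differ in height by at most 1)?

Tree (level-order array): [20, 13, 37, 8, 14, 34, 46]
Definition: a tree is height-balanced if, at every node, |h(left) - h(right)| <= 1 (empty subtree has height -1).
Bottom-up per-node check:
  node 8: h_left=-1, h_right=-1, diff=0 [OK], height=0
  node 14: h_left=-1, h_right=-1, diff=0 [OK], height=0
  node 13: h_left=0, h_right=0, diff=0 [OK], height=1
  node 34: h_left=-1, h_right=-1, diff=0 [OK], height=0
  node 46: h_left=-1, h_right=-1, diff=0 [OK], height=0
  node 37: h_left=0, h_right=0, diff=0 [OK], height=1
  node 20: h_left=1, h_right=1, diff=0 [OK], height=2
All nodes satisfy the balance condition.
Result: Balanced


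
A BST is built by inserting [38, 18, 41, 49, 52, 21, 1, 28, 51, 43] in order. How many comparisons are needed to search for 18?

Search path for 18: 38 -> 18
Found: True
Comparisons: 2


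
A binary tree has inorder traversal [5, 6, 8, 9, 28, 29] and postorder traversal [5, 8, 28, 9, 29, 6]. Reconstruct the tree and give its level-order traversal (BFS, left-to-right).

Inorder:   [5, 6, 8, 9, 28, 29]
Postorder: [5, 8, 28, 9, 29, 6]
Algorithm: postorder visits root last, so walk postorder right-to-left;
each value is the root of the current inorder slice — split it at that
value, recurse on the right subtree first, then the left.
Recursive splits:
  root=6; inorder splits into left=[5], right=[8, 9, 28, 29]
  root=29; inorder splits into left=[8, 9, 28], right=[]
  root=9; inorder splits into left=[8], right=[28]
  root=28; inorder splits into left=[], right=[]
  root=8; inorder splits into left=[], right=[]
  root=5; inorder splits into left=[], right=[]
Reconstructed level-order: [6, 5, 29, 9, 8, 28]


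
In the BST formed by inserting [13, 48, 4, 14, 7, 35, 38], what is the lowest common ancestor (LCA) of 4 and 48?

Tree insertion order: [13, 48, 4, 14, 7, 35, 38]
Tree (level-order array): [13, 4, 48, None, 7, 14, None, None, None, None, 35, None, 38]
In a BST, the LCA of p=4, q=48 is the first node v on the
root-to-leaf path with p <= v <= q (go left if both < v, right if both > v).
Walk from root:
  at 13: 4 <= 13 <= 48, this is the LCA
LCA = 13


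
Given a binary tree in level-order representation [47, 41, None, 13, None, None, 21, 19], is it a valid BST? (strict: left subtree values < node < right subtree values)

Level-order array: [47, 41, None, 13, None, None, 21, 19]
Validate using subtree bounds (lo, hi): at each node, require lo < value < hi,
then recurse left with hi=value and right with lo=value.
Preorder trace (stopping at first violation):
  at node 47 with bounds (-inf, +inf): OK
  at node 41 with bounds (-inf, 47): OK
  at node 13 with bounds (-inf, 41): OK
  at node 21 with bounds (13, 41): OK
  at node 19 with bounds (13, 21): OK
No violation found at any node.
Result: Valid BST


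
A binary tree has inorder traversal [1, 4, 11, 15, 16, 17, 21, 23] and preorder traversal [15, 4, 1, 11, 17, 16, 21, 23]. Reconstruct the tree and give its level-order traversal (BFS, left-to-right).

Inorder:  [1, 4, 11, 15, 16, 17, 21, 23]
Preorder: [15, 4, 1, 11, 17, 16, 21, 23]
Algorithm: preorder visits root first, so consume preorder in order;
for each root, split the current inorder slice at that value into
left-subtree inorder and right-subtree inorder, then recurse.
Recursive splits:
  root=15; inorder splits into left=[1, 4, 11], right=[16, 17, 21, 23]
  root=4; inorder splits into left=[1], right=[11]
  root=1; inorder splits into left=[], right=[]
  root=11; inorder splits into left=[], right=[]
  root=17; inorder splits into left=[16], right=[21, 23]
  root=16; inorder splits into left=[], right=[]
  root=21; inorder splits into left=[], right=[23]
  root=23; inorder splits into left=[], right=[]
Reconstructed level-order: [15, 4, 17, 1, 11, 16, 21, 23]


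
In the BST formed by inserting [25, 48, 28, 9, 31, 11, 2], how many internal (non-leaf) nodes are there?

Tree built from: [25, 48, 28, 9, 31, 11, 2]
Tree (level-order array): [25, 9, 48, 2, 11, 28, None, None, None, None, None, None, 31]
Rule: An internal node has at least one child.
Per-node child counts:
  node 25: 2 child(ren)
  node 9: 2 child(ren)
  node 2: 0 child(ren)
  node 11: 0 child(ren)
  node 48: 1 child(ren)
  node 28: 1 child(ren)
  node 31: 0 child(ren)
Matching nodes: [25, 9, 48, 28]
Count of internal (non-leaf) nodes: 4


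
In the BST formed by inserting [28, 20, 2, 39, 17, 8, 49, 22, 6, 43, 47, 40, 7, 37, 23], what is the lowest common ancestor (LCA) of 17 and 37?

Tree insertion order: [28, 20, 2, 39, 17, 8, 49, 22, 6, 43, 47, 40, 7, 37, 23]
Tree (level-order array): [28, 20, 39, 2, 22, 37, 49, None, 17, None, 23, None, None, 43, None, 8, None, None, None, 40, 47, 6, None, None, None, None, None, None, 7]
In a BST, the LCA of p=17, q=37 is the first node v on the
root-to-leaf path with p <= v <= q (go left if both < v, right if both > v).
Walk from root:
  at 28: 17 <= 28 <= 37, this is the LCA
LCA = 28


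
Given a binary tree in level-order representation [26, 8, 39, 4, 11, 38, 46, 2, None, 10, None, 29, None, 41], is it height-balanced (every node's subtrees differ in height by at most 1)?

Tree (level-order array): [26, 8, 39, 4, 11, 38, 46, 2, None, 10, None, 29, None, 41]
Definition: a tree is height-balanced if, at every node, |h(left) - h(right)| <= 1 (empty subtree has height -1).
Bottom-up per-node check:
  node 2: h_left=-1, h_right=-1, diff=0 [OK], height=0
  node 4: h_left=0, h_right=-1, diff=1 [OK], height=1
  node 10: h_left=-1, h_right=-1, diff=0 [OK], height=0
  node 11: h_left=0, h_right=-1, diff=1 [OK], height=1
  node 8: h_left=1, h_right=1, diff=0 [OK], height=2
  node 29: h_left=-1, h_right=-1, diff=0 [OK], height=0
  node 38: h_left=0, h_right=-1, diff=1 [OK], height=1
  node 41: h_left=-1, h_right=-1, diff=0 [OK], height=0
  node 46: h_left=0, h_right=-1, diff=1 [OK], height=1
  node 39: h_left=1, h_right=1, diff=0 [OK], height=2
  node 26: h_left=2, h_right=2, diff=0 [OK], height=3
All nodes satisfy the balance condition.
Result: Balanced


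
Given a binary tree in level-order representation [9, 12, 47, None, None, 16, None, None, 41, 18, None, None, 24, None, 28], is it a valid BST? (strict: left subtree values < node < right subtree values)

Level-order array: [9, 12, 47, None, None, 16, None, None, 41, 18, None, None, 24, None, 28]
Validate using subtree bounds (lo, hi): at each node, require lo < value < hi,
then recurse left with hi=value and right with lo=value.
Preorder trace (stopping at first violation):
  at node 9 with bounds (-inf, +inf): OK
  at node 12 with bounds (-inf, 9): VIOLATION
Node 12 violates its bound: not (-inf < 12 < 9).
Result: Not a valid BST


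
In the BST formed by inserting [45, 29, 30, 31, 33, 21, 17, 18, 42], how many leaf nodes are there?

Tree built from: [45, 29, 30, 31, 33, 21, 17, 18, 42]
Tree (level-order array): [45, 29, None, 21, 30, 17, None, None, 31, None, 18, None, 33, None, None, None, 42]
Rule: A leaf has 0 children.
Per-node child counts:
  node 45: 1 child(ren)
  node 29: 2 child(ren)
  node 21: 1 child(ren)
  node 17: 1 child(ren)
  node 18: 0 child(ren)
  node 30: 1 child(ren)
  node 31: 1 child(ren)
  node 33: 1 child(ren)
  node 42: 0 child(ren)
Matching nodes: [18, 42]
Count of leaf nodes: 2


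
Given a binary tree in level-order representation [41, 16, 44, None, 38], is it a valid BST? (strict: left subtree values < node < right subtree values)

Level-order array: [41, 16, 44, None, 38]
Validate using subtree bounds (lo, hi): at each node, require lo < value < hi,
then recurse left with hi=value and right with lo=value.
Preorder trace (stopping at first violation):
  at node 41 with bounds (-inf, +inf): OK
  at node 16 with bounds (-inf, 41): OK
  at node 38 with bounds (16, 41): OK
  at node 44 with bounds (41, +inf): OK
No violation found at any node.
Result: Valid BST


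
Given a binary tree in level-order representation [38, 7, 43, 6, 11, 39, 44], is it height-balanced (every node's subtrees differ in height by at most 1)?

Tree (level-order array): [38, 7, 43, 6, 11, 39, 44]
Definition: a tree is height-balanced if, at every node, |h(left) - h(right)| <= 1 (empty subtree has height -1).
Bottom-up per-node check:
  node 6: h_left=-1, h_right=-1, diff=0 [OK], height=0
  node 11: h_left=-1, h_right=-1, diff=0 [OK], height=0
  node 7: h_left=0, h_right=0, diff=0 [OK], height=1
  node 39: h_left=-1, h_right=-1, diff=0 [OK], height=0
  node 44: h_left=-1, h_right=-1, diff=0 [OK], height=0
  node 43: h_left=0, h_right=0, diff=0 [OK], height=1
  node 38: h_left=1, h_right=1, diff=0 [OK], height=2
All nodes satisfy the balance condition.
Result: Balanced


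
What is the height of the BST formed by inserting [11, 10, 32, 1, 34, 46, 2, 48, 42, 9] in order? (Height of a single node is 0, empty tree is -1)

Insertion order: [11, 10, 32, 1, 34, 46, 2, 48, 42, 9]
Tree (level-order array): [11, 10, 32, 1, None, None, 34, None, 2, None, 46, None, 9, 42, 48]
Compute height bottom-up (empty subtree = -1):
  height(9) = 1 + max(-1, -1) = 0
  height(2) = 1 + max(-1, 0) = 1
  height(1) = 1 + max(-1, 1) = 2
  height(10) = 1 + max(2, -1) = 3
  height(42) = 1 + max(-1, -1) = 0
  height(48) = 1 + max(-1, -1) = 0
  height(46) = 1 + max(0, 0) = 1
  height(34) = 1 + max(-1, 1) = 2
  height(32) = 1 + max(-1, 2) = 3
  height(11) = 1 + max(3, 3) = 4
Height = 4
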